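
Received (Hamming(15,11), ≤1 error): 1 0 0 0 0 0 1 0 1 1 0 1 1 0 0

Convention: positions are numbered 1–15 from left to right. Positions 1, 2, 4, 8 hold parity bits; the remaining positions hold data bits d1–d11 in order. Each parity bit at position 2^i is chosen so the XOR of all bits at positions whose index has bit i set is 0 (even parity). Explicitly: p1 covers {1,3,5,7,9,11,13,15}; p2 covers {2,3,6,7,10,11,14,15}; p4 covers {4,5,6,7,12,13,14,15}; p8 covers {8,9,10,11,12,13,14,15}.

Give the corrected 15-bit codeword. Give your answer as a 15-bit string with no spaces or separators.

s1 (pos 1,3,5,7,9,11,13,15): 1⊕0⊕0⊕1⊕1⊕0⊕1⊕0 = 0
s2 (pos 2,3,6,7,10,11,14,15): 0⊕0⊕0⊕1⊕1⊕0⊕0⊕0 = 0
s4 (pos 4,5,6,7,12,13,14,15): 0⊕0⊕0⊕1⊕1⊕1⊕0⊕0 = 1
s8 (pos 8,9,10,11,12,13,14,15): 0⊕1⊕1⊕0⊕1⊕1⊕0⊕0 = 0
Syndrome s8…s1 = 0100 → error at position 4.
Flip position 4: 100000101101100 → 100100101101100

100100101101100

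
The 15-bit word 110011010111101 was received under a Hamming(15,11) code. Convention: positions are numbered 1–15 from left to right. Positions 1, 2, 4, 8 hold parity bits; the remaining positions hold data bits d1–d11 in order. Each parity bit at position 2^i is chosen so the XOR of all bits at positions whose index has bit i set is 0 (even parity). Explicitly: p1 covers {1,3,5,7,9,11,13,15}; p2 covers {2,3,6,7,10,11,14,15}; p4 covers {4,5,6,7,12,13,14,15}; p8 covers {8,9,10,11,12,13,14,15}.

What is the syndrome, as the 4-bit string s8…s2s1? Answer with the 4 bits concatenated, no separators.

0111

s1 (pos 1,3,5,7,9,11,13,15): 1⊕0⊕1⊕0⊕0⊕1⊕1⊕1 = 1
s2 (pos 2,3,6,7,10,11,14,15): 1⊕0⊕1⊕0⊕1⊕1⊕0⊕1 = 1
s4 (pos 4,5,6,7,12,13,14,15): 0⊕1⊕1⊕0⊕1⊕1⊕0⊕1 = 1
s8 (pos 8,9,10,11,12,13,14,15): 1⊕0⊕1⊕1⊕1⊕1⊕0⊕1 = 0
Syndrome s8…s1 = 0111 → error at position 7.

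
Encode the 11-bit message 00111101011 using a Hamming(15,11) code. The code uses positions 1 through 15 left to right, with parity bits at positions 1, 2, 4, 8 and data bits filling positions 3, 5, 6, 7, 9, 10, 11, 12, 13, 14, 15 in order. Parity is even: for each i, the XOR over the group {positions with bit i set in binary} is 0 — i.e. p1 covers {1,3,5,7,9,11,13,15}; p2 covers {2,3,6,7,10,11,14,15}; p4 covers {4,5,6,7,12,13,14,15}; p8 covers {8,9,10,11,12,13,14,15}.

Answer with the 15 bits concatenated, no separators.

Place data at non-parity positions: p1 p2 0 p4 0 1 1 p8 1 1 0 1 0 1 1
p1 (pos 1,3,5,7,9,11,13,15): XOR of data positions = 0⊕0⊕1⊕1⊕0⊕0⊕1 = 1
p2 (pos 2,3,6,7,10,11,14,15): XOR of data positions = 0⊕1⊕1⊕1⊕0⊕1⊕1 = 1
p4 (pos 4,5,6,7,12,13,14,15): XOR of data positions = 0⊕1⊕1⊕1⊕0⊕1⊕1 = 1
p8 (pos 8,9,10,11,12,13,14,15): XOR of data positions = 1⊕1⊕0⊕1⊕0⊕1⊕1 = 1
Codeword: 110101111101011

110101111101011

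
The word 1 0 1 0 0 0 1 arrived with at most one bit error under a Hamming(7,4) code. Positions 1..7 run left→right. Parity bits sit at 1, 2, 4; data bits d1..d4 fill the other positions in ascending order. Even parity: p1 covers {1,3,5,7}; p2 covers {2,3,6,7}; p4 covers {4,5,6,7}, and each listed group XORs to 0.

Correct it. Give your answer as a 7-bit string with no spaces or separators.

1010101

s1 (pos 1,3,5,7): 1⊕1⊕0⊕1 = 1
s2 (pos 2,3,6,7): 0⊕1⊕0⊕1 = 0
s4 (pos 4,5,6,7): 0⊕0⊕0⊕1 = 1
Syndrome s4…s1 = 101 → error at position 5.
Flip position 5: 1010001 → 1010101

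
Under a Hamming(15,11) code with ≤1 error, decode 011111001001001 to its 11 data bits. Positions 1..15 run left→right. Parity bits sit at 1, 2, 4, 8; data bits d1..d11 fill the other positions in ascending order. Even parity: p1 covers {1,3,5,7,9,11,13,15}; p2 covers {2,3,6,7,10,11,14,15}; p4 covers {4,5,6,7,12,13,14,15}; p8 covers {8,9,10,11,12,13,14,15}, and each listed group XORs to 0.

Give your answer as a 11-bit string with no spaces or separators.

s1 (pos 1,3,5,7,9,11,13,15): 0⊕1⊕1⊕0⊕1⊕0⊕0⊕1 = 0
s2 (pos 2,3,6,7,10,11,14,15): 1⊕1⊕1⊕0⊕0⊕0⊕0⊕1 = 0
s4 (pos 4,5,6,7,12,13,14,15): 1⊕1⊕1⊕0⊕1⊕0⊕0⊕1 = 1
s8 (pos 8,9,10,11,12,13,14,15): 0⊕1⊕0⊕0⊕1⊕0⊕0⊕1 = 1
Syndrome s8…s1 = 1100 → error at position 12.
Flip position 12: 011111001001001 → 011111001000001
Read data bits from positions 3,5,6,7,9,10,11,12,13,14,15: 11101000001

11101000001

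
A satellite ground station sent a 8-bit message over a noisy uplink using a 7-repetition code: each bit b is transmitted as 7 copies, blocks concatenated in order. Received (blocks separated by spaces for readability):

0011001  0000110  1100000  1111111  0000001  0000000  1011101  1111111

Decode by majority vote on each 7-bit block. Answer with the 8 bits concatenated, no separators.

00010011

Block 1 (0011001): 3 ones → 0
Block 2 (0000110): 2 ones → 0
Block 3 (1100000): 2 ones → 0
Block 4 (1111111): 7 ones → 1
Block 5 (0000001): 1 one → 0
Block 6 (0000000): 0 ones → 0
Block 7 (1011101): 5 ones → 1
Block 8 (1111111): 7 ones → 1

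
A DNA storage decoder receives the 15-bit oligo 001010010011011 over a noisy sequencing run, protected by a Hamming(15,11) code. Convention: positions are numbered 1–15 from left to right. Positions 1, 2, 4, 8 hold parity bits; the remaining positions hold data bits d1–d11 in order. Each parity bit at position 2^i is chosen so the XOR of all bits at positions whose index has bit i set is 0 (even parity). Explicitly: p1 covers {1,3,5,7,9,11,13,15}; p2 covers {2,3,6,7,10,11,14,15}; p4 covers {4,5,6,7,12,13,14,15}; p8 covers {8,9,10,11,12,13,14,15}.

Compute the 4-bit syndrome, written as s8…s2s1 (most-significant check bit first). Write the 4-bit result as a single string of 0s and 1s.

s1 (pos 1,3,5,7,9,11,13,15): 0⊕1⊕1⊕0⊕0⊕1⊕0⊕1 = 0
s2 (pos 2,3,6,7,10,11,14,15): 0⊕1⊕0⊕0⊕0⊕1⊕1⊕1 = 0
s4 (pos 4,5,6,7,12,13,14,15): 0⊕1⊕0⊕0⊕1⊕0⊕1⊕1 = 0
s8 (pos 8,9,10,11,12,13,14,15): 1⊕0⊕0⊕1⊕1⊕0⊕1⊕1 = 1
Syndrome s8…s1 = 1000 → error at position 8.

1000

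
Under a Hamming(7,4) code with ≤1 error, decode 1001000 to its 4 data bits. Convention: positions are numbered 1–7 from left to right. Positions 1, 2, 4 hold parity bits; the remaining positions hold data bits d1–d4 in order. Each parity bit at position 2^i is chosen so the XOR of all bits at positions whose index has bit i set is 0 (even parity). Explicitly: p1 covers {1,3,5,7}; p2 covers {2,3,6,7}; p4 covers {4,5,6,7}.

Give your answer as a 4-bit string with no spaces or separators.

s1 (pos 1,3,5,7): 1⊕0⊕0⊕0 = 1
s2 (pos 2,3,6,7): 0⊕0⊕0⊕0 = 0
s4 (pos 4,5,6,7): 1⊕0⊕0⊕0 = 1
Syndrome s4…s1 = 101 → error at position 5.
Flip position 5: 1001000 → 1001100
Read data bits from positions 3,5,6,7: 0100

0100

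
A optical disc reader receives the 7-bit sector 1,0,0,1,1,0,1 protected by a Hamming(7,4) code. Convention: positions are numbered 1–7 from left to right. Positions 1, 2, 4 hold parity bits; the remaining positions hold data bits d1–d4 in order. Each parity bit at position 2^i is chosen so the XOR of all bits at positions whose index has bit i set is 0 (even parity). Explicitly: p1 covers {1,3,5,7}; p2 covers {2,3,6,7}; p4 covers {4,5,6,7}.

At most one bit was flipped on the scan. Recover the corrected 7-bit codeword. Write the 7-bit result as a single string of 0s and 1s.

s1 (pos 1,3,5,7): 1⊕0⊕1⊕1 = 1
s2 (pos 2,3,6,7): 0⊕0⊕0⊕1 = 1
s4 (pos 4,5,6,7): 1⊕1⊕0⊕1 = 1
Syndrome s4…s1 = 111 → error at position 7.
Flip position 7: 1001101 → 1001100

1001100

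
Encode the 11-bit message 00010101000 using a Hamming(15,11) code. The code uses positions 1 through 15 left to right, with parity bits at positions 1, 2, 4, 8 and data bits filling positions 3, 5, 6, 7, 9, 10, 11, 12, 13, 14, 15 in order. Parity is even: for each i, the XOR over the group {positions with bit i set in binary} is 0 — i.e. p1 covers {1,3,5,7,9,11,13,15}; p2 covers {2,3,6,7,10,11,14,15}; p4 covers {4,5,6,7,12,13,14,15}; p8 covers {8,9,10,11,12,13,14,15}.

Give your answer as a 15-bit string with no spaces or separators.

100000100101000

Place data at non-parity positions: p1 p2 0 p4 0 0 1 p8 0 1 0 1 0 0 0
p1 (pos 1,3,5,7,9,11,13,15): XOR of data positions = 0⊕0⊕1⊕0⊕0⊕0⊕0 = 1
p2 (pos 2,3,6,7,10,11,14,15): XOR of data positions = 0⊕0⊕1⊕1⊕0⊕0⊕0 = 0
p4 (pos 4,5,6,7,12,13,14,15): XOR of data positions = 0⊕0⊕1⊕1⊕0⊕0⊕0 = 0
p8 (pos 8,9,10,11,12,13,14,15): XOR of data positions = 0⊕1⊕0⊕1⊕0⊕0⊕0 = 0
Codeword: 100000100101000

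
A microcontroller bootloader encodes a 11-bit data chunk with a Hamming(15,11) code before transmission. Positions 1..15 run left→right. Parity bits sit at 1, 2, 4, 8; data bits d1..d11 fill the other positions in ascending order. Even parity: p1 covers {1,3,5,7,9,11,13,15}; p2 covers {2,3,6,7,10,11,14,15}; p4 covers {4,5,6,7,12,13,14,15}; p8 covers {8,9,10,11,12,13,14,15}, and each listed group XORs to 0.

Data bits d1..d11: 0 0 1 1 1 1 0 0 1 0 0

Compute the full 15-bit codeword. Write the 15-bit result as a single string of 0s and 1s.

110101111100100

Place data at non-parity positions: p1 p2 0 p4 0 1 1 p8 1 1 0 0 1 0 0
p1 (pos 1,3,5,7,9,11,13,15): XOR of data positions = 0⊕0⊕1⊕1⊕0⊕1⊕0 = 1
p2 (pos 2,3,6,7,10,11,14,15): XOR of data positions = 0⊕1⊕1⊕1⊕0⊕0⊕0 = 1
p4 (pos 4,5,6,7,12,13,14,15): XOR of data positions = 0⊕1⊕1⊕0⊕1⊕0⊕0 = 1
p8 (pos 8,9,10,11,12,13,14,15): XOR of data positions = 1⊕1⊕0⊕0⊕1⊕0⊕0 = 1
Codeword: 110101111100100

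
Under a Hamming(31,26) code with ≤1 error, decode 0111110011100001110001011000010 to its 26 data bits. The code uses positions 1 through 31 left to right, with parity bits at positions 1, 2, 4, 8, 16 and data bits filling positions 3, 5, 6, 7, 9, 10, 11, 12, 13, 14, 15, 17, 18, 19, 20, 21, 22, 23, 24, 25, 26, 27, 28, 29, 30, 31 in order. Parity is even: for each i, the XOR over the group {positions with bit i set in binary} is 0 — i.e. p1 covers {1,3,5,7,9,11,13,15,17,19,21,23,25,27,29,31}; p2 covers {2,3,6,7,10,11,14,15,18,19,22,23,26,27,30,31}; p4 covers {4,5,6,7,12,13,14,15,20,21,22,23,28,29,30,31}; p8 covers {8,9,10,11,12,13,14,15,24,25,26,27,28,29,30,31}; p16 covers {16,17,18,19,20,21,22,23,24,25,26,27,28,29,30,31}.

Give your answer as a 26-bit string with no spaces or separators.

s1 (pos 1,3,5,7,9,11,13,15,17,19,21,23,25,27,29,31): 0⊕1⊕1⊕0⊕1⊕1⊕0⊕0⊕1⊕0⊕0⊕0⊕1⊕0⊕0⊕0 = 0
s2 (pos 2,3,6,7,10,11,14,15,18,19,22,23,26,27,30,31): 1⊕1⊕1⊕0⊕1⊕1⊕0⊕0⊕1⊕0⊕1⊕0⊕0⊕0⊕1⊕0 = 0
s4 (pos 4,5,6,7,12,13,14,15,20,21,22,23,28,29,30,31): 1⊕1⊕1⊕0⊕0⊕0⊕0⊕0⊕0⊕0⊕1⊕0⊕0⊕0⊕1⊕0 = 1
s8 (pos 8,9,10,11,12,13,14,15,24,25,26,27,28,29,30,31): 0⊕1⊕1⊕1⊕0⊕0⊕0⊕0⊕1⊕1⊕0⊕0⊕0⊕0⊕1⊕0 = 0
s16 (pos 16,17,18,19,20,21,22,23,24,25,26,27,28,29,30,31): 1⊕1⊕1⊕0⊕0⊕0⊕1⊕0⊕1⊕1⊕0⊕0⊕0⊕0⊕1⊕0 = 1
Syndrome s16…s1 = 10100 → error at position 20.
Flip position 20: 0111110011100001110001011000010 → 0111110011100001110101011000010
Read data bits from positions 3,5,6,7,9,10,11,12,13,14,15,17,18,19,20,21,22,23,24,25,26,27,28,29,30,31: 11101110000110101011000010

11101110000110101011000010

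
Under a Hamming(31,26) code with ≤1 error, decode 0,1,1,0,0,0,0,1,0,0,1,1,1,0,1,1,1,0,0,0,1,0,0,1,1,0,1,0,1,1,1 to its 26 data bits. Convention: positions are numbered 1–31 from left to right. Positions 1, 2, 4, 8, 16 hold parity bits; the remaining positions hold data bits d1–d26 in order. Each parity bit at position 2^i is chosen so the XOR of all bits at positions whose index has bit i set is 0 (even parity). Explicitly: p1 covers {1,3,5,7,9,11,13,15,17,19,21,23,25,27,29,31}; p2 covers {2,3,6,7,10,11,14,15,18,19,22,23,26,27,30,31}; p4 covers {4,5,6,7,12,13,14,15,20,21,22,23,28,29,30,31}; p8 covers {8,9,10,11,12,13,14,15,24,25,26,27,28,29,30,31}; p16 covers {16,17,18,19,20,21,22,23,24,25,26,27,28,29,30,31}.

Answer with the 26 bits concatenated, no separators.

10000011101100010011010101

s1 (pos 1,3,5,7,9,11,13,15,17,19,21,23,25,27,29,31): 0⊕1⊕0⊕0⊕0⊕1⊕1⊕1⊕1⊕0⊕1⊕0⊕1⊕1⊕1⊕1 = 0
s2 (pos 2,3,6,7,10,11,14,15,18,19,22,23,26,27,30,31): 1⊕1⊕0⊕0⊕0⊕1⊕0⊕1⊕0⊕0⊕0⊕0⊕0⊕1⊕1⊕1 = 1
s4 (pos 4,5,6,7,12,13,14,15,20,21,22,23,28,29,30,31): 0⊕0⊕0⊕0⊕1⊕1⊕0⊕1⊕0⊕1⊕0⊕0⊕0⊕1⊕1⊕1 = 1
s8 (pos 8,9,10,11,12,13,14,15,24,25,26,27,28,29,30,31): 1⊕0⊕0⊕1⊕1⊕1⊕0⊕1⊕1⊕1⊕0⊕1⊕0⊕1⊕1⊕1 = 1
s16 (pos 16,17,18,19,20,21,22,23,24,25,26,27,28,29,30,31): 1⊕1⊕0⊕0⊕0⊕1⊕0⊕0⊕1⊕1⊕0⊕1⊕0⊕1⊕1⊕1 = 1
Syndrome s16…s1 = 11110 → error at position 30.
Flip position 30: 0110000100111011100010011010111 → 0110000100111011100010011010101
Read data bits from positions 3,5,6,7,9,10,11,12,13,14,15,17,18,19,20,21,22,23,24,25,26,27,28,29,30,31: 10000011101100010011010101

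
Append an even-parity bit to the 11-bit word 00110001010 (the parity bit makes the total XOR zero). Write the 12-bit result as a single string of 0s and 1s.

XOR of the 11 data bits: 0⊕0⊕1⊕1⊕0⊕0⊕0⊕1⊕0⊕1⊕0 = 0
Parity bit = 0 (so all 12 bits XOR to 0).

001100010100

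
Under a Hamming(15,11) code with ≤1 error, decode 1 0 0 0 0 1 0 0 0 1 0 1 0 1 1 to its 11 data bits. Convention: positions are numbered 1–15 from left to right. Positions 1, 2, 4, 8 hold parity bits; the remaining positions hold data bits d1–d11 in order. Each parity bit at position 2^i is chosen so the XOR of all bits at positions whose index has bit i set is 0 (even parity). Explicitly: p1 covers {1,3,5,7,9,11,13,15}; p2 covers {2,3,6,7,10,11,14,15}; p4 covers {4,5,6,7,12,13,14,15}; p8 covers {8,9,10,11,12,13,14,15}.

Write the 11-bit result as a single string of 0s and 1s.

00100101011

s1 (pos 1,3,5,7,9,11,13,15): 1⊕0⊕0⊕0⊕0⊕0⊕0⊕1 = 0
s2 (pos 2,3,6,7,10,11,14,15): 0⊕0⊕1⊕0⊕1⊕0⊕1⊕1 = 0
s4 (pos 4,5,6,7,12,13,14,15): 0⊕0⊕1⊕0⊕1⊕0⊕1⊕1 = 0
s8 (pos 8,9,10,11,12,13,14,15): 0⊕0⊕1⊕0⊕1⊕0⊕1⊕1 = 0
Syndrome s8…s1 = 0000 → no error.
Read data bits from positions 3,5,6,7,9,10,11,12,13,14,15: 00100101011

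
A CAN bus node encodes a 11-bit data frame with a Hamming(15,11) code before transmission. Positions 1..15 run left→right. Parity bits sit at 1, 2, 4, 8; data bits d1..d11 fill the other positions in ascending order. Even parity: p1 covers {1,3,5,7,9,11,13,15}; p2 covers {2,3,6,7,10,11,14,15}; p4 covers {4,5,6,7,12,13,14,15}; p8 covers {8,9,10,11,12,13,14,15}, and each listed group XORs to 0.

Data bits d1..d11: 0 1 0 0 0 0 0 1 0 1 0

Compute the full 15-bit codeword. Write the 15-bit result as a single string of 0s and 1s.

110110000001010

Place data at non-parity positions: p1 p2 0 p4 1 0 0 p8 0 0 0 1 0 1 0
p1 (pos 1,3,5,7,9,11,13,15): XOR of data positions = 0⊕1⊕0⊕0⊕0⊕0⊕0 = 1
p2 (pos 2,3,6,7,10,11,14,15): XOR of data positions = 0⊕0⊕0⊕0⊕0⊕1⊕0 = 1
p4 (pos 4,5,6,7,12,13,14,15): XOR of data positions = 1⊕0⊕0⊕1⊕0⊕1⊕0 = 1
p8 (pos 8,9,10,11,12,13,14,15): XOR of data positions = 0⊕0⊕0⊕1⊕0⊕1⊕0 = 0
Codeword: 110110000001010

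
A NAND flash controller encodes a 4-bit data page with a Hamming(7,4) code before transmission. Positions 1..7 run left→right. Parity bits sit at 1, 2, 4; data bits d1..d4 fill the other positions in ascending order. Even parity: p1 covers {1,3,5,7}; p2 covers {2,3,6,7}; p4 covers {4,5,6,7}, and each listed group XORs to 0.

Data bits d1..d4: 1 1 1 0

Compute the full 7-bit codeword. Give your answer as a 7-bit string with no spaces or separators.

0010110

Place data at non-parity positions: p1 p2 1 p4 1 1 0
p1 (pos 1,3,5,7): XOR of data positions = 1⊕1⊕0 = 0
p2 (pos 2,3,6,7): XOR of data positions = 1⊕1⊕0 = 0
p4 (pos 4,5,6,7): XOR of data positions = 1⊕1⊕0 = 0
Codeword: 0010110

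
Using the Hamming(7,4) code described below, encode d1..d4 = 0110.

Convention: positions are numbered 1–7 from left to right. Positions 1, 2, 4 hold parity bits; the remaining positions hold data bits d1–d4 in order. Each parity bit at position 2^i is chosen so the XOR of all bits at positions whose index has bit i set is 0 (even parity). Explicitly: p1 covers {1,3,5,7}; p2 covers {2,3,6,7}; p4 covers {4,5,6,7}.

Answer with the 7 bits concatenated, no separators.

1100110

Place data at non-parity positions: p1 p2 0 p4 1 1 0
p1 (pos 1,3,5,7): XOR of data positions = 0⊕1⊕0 = 1
p2 (pos 2,3,6,7): XOR of data positions = 0⊕1⊕0 = 1
p4 (pos 4,5,6,7): XOR of data positions = 1⊕1⊕0 = 0
Codeword: 1100110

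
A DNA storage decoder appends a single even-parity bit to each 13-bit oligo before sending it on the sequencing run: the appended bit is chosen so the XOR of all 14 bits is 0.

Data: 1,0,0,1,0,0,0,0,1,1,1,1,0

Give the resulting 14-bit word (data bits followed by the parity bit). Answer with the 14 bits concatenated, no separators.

XOR of the 13 data bits: 1⊕0⊕0⊕1⊕0⊕0⊕0⊕0⊕1⊕1⊕1⊕1⊕0 = 0
Parity bit = 0 (so all 14 bits XOR to 0).

10010000111100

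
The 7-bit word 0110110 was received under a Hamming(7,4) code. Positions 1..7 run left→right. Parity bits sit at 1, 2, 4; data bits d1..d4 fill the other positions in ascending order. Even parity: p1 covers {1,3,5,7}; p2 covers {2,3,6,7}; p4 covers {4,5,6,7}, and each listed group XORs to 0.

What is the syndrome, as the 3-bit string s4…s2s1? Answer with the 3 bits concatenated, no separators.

010

s1 (pos 1,3,5,7): 0⊕1⊕1⊕0 = 0
s2 (pos 2,3,6,7): 1⊕1⊕1⊕0 = 1
s4 (pos 4,5,6,7): 0⊕1⊕1⊕0 = 0
Syndrome s4…s1 = 010 → error at position 2.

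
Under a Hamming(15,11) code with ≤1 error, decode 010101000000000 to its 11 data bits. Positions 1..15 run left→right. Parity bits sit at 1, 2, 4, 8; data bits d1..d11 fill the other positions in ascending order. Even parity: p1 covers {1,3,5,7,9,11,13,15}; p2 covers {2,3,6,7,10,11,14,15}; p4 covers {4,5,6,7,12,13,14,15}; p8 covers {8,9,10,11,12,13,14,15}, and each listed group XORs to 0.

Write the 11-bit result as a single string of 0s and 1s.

s1 (pos 1,3,5,7,9,11,13,15): 0⊕0⊕0⊕0⊕0⊕0⊕0⊕0 = 0
s2 (pos 2,3,6,7,10,11,14,15): 1⊕0⊕1⊕0⊕0⊕0⊕0⊕0 = 0
s4 (pos 4,5,6,7,12,13,14,15): 1⊕0⊕1⊕0⊕0⊕0⊕0⊕0 = 0
s8 (pos 8,9,10,11,12,13,14,15): 0⊕0⊕0⊕0⊕0⊕0⊕0⊕0 = 0
Syndrome s8…s1 = 0000 → no error.
Read data bits from positions 3,5,6,7,9,10,11,12,13,14,15: 00100000000

00100000000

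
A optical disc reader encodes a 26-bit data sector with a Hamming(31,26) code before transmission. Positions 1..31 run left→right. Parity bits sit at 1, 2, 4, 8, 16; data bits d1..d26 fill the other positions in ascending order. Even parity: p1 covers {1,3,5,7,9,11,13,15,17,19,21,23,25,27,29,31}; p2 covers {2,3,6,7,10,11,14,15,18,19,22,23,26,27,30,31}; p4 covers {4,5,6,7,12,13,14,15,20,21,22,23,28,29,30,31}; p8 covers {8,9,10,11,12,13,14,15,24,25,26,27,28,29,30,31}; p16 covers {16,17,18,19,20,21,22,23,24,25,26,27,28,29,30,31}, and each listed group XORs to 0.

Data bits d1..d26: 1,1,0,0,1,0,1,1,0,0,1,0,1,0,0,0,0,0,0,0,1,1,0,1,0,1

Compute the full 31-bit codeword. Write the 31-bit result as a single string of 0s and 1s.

Place data at non-parity positions: p1 p2 1 p4 1 0 0 p8 1 0 1 1 0 0 1 p16 0 1 0 0 0 0 0 0 0 1 1 0 1 0 1
p1 (pos 1,3,5,7,9,11,13,15,17,19,21,23,25,27,29,31): XOR of data positions = 1⊕1⊕0⊕1⊕1⊕0⊕1⊕0⊕0⊕0⊕0⊕0⊕1⊕1⊕1 = 0
p2 (pos 2,3,6,7,10,11,14,15,18,19,22,23,26,27,30,31): XOR of data positions = 1⊕0⊕0⊕0⊕1⊕0⊕1⊕1⊕0⊕0⊕0⊕1⊕1⊕0⊕1 = 1
p4 (pos 4,5,6,7,12,13,14,15,20,21,22,23,28,29,30,31): XOR of data positions = 1⊕0⊕0⊕1⊕0⊕0⊕1⊕0⊕0⊕0⊕0⊕0⊕1⊕0⊕1 = 1
p8 (pos 8,9,10,11,12,13,14,15,24,25,26,27,28,29,30,31): XOR of data positions = 1⊕0⊕1⊕1⊕0⊕0⊕1⊕0⊕0⊕1⊕1⊕0⊕1⊕0⊕1 = 0
p16 (pos 16,17,18,19,20,21,22,23,24,25,26,27,28,29,30,31): XOR of data positions = 0⊕1⊕0⊕0⊕0⊕0⊕0⊕0⊕0⊕1⊕1⊕0⊕1⊕0⊕1 = 1
Codeword: 0111100010110011010000000110101

0111100010110011010000000110101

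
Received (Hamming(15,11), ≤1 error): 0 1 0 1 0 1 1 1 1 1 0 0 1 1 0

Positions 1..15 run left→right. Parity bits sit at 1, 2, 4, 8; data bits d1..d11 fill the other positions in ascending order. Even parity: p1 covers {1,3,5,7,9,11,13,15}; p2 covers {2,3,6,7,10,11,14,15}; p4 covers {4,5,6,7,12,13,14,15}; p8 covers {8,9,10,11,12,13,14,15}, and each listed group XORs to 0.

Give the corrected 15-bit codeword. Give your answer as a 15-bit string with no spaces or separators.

s1 (pos 1,3,5,7,9,11,13,15): 0⊕0⊕0⊕1⊕1⊕0⊕1⊕0 = 1
s2 (pos 2,3,6,7,10,11,14,15): 1⊕0⊕1⊕1⊕1⊕0⊕1⊕0 = 1
s4 (pos 4,5,6,7,12,13,14,15): 1⊕0⊕1⊕1⊕0⊕1⊕1⊕0 = 1
s8 (pos 8,9,10,11,12,13,14,15): 1⊕1⊕1⊕0⊕0⊕1⊕1⊕0 = 1
Syndrome s8…s1 = 1111 → error at position 15.
Flip position 15: 010101111100110 → 010101111100111

010101111100111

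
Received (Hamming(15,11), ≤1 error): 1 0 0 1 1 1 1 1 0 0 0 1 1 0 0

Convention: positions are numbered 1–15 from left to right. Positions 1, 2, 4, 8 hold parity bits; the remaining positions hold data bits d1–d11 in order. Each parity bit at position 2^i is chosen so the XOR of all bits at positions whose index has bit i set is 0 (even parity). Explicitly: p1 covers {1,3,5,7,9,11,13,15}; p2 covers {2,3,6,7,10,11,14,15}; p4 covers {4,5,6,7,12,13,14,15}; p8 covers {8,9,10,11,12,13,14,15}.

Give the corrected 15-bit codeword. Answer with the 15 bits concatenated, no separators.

100111100001100

s1 (pos 1,3,5,7,9,11,13,15): 1⊕0⊕1⊕1⊕0⊕0⊕1⊕0 = 0
s2 (pos 2,3,6,7,10,11,14,15): 0⊕0⊕1⊕1⊕0⊕0⊕0⊕0 = 0
s4 (pos 4,5,6,7,12,13,14,15): 1⊕1⊕1⊕1⊕1⊕1⊕0⊕0 = 0
s8 (pos 8,9,10,11,12,13,14,15): 1⊕0⊕0⊕0⊕1⊕1⊕0⊕0 = 1
Syndrome s8…s1 = 1000 → error at position 8.
Flip position 8: 100111110001100 → 100111100001100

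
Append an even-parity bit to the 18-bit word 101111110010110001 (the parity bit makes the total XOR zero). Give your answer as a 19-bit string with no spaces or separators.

1011111100101100011

XOR of the 18 data bits: 1⊕0⊕1⊕1⊕1⊕1⊕1⊕1⊕0⊕0⊕1⊕0⊕1⊕1⊕0⊕0⊕0⊕1 = 1
Parity bit = 1 (so all 19 bits XOR to 0).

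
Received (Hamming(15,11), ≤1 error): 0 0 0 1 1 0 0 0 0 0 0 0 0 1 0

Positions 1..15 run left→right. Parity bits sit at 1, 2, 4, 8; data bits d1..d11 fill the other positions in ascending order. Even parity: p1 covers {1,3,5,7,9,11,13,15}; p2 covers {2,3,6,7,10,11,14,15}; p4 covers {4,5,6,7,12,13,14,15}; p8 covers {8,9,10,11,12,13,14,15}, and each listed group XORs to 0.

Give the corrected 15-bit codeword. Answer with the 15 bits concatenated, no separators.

s1 (pos 1,3,5,7,9,11,13,15): 0⊕0⊕1⊕0⊕0⊕0⊕0⊕0 = 1
s2 (pos 2,3,6,7,10,11,14,15): 0⊕0⊕0⊕0⊕0⊕0⊕1⊕0 = 1
s4 (pos 4,5,6,7,12,13,14,15): 1⊕1⊕0⊕0⊕0⊕0⊕1⊕0 = 1
s8 (pos 8,9,10,11,12,13,14,15): 0⊕0⊕0⊕0⊕0⊕0⊕1⊕0 = 1
Syndrome s8…s1 = 1111 → error at position 15.
Flip position 15: 000110000000010 → 000110000000011

000110000000011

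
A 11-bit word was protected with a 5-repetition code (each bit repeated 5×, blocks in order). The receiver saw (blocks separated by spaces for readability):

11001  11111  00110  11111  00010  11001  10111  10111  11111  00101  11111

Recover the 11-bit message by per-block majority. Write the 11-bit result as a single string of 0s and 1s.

11010111101

Block 1 (11001): 3 ones → 1
Block 2 (11111): 5 ones → 1
Block 3 (00110): 2 ones → 0
Block 4 (11111): 5 ones → 1
Block 5 (00010): 1 one → 0
Block 6 (11001): 3 ones → 1
Block 7 (10111): 4 ones → 1
Block 8 (10111): 4 ones → 1
Block 9 (11111): 5 ones → 1
Block 10 (00101): 2 ones → 0
Block 11 (11111): 5 ones → 1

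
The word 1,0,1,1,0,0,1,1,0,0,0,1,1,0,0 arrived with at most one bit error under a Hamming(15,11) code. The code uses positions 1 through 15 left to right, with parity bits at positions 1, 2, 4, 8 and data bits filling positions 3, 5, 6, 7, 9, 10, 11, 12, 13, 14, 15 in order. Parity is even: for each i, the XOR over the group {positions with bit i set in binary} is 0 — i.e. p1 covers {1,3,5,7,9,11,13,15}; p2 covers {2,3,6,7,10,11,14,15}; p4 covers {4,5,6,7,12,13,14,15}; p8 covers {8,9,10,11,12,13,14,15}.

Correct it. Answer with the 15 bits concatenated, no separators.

s1 (pos 1,3,5,7,9,11,13,15): 1⊕1⊕0⊕1⊕0⊕0⊕1⊕0 = 0
s2 (pos 2,3,6,7,10,11,14,15): 0⊕1⊕0⊕1⊕0⊕0⊕0⊕0 = 0
s4 (pos 4,5,6,7,12,13,14,15): 1⊕0⊕0⊕1⊕1⊕1⊕0⊕0 = 0
s8 (pos 8,9,10,11,12,13,14,15): 1⊕0⊕0⊕0⊕1⊕1⊕0⊕0 = 1
Syndrome s8…s1 = 1000 → error at position 8.
Flip position 8: 101100110001100 → 101100100001100

101100100001100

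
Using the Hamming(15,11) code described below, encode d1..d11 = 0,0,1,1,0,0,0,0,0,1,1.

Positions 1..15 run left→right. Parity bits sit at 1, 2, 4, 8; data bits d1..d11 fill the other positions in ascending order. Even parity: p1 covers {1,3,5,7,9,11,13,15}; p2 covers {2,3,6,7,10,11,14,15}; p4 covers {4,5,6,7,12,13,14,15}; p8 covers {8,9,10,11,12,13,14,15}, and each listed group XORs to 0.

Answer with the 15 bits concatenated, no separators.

Place data at non-parity positions: p1 p2 0 p4 0 1 1 p8 0 0 0 0 0 1 1
p1 (pos 1,3,5,7,9,11,13,15): XOR of data positions = 0⊕0⊕1⊕0⊕0⊕0⊕1 = 0
p2 (pos 2,3,6,7,10,11,14,15): XOR of data positions = 0⊕1⊕1⊕0⊕0⊕1⊕1 = 0
p4 (pos 4,5,6,7,12,13,14,15): XOR of data positions = 0⊕1⊕1⊕0⊕0⊕1⊕1 = 0
p8 (pos 8,9,10,11,12,13,14,15): XOR of data positions = 0⊕0⊕0⊕0⊕0⊕1⊕1 = 0
Codeword: 000001100000011

000001100000011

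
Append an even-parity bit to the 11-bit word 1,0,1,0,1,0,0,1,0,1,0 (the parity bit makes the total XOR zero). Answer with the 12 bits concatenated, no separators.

101010010101

XOR of the 11 data bits: 1⊕0⊕1⊕0⊕1⊕0⊕0⊕1⊕0⊕1⊕0 = 1
Parity bit = 1 (so all 12 bits XOR to 0).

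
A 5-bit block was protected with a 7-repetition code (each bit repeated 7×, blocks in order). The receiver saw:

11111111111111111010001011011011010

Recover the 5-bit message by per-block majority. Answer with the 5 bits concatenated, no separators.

11111

Block 1 (1111111): 7 ones → 1
Block 2 (1111111): 7 ones → 1
Block 3 (1110100): 4 ones → 1
Block 4 (0101101): 4 ones → 1
Block 5 (1011010): 4 ones → 1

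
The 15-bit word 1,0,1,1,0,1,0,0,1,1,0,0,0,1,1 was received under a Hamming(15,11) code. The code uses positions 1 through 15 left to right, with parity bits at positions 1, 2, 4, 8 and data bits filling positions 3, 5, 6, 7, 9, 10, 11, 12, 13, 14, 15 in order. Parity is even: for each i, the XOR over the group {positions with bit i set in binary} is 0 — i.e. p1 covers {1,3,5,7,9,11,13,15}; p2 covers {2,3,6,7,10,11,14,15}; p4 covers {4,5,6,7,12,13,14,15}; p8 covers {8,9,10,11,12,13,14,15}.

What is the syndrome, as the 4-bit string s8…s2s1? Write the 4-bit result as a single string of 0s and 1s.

0010

s1 (pos 1,3,5,7,9,11,13,15): 1⊕1⊕0⊕0⊕1⊕0⊕0⊕1 = 0
s2 (pos 2,3,6,7,10,11,14,15): 0⊕1⊕1⊕0⊕1⊕0⊕1⊕1 = 1
s4 (pos 4,5,6,7,12,13,14,15): 1⊕0⊕1⊕0⊕0⊕0⊕1⊕1 = 0
s8 (pos 8,9,10,11,12,13,14,15): 0⊕1⊕1⊕0⊕0⊕0⊕1⊕1 = 0
Syndrome s8…s1 = 0010 → error at position 2.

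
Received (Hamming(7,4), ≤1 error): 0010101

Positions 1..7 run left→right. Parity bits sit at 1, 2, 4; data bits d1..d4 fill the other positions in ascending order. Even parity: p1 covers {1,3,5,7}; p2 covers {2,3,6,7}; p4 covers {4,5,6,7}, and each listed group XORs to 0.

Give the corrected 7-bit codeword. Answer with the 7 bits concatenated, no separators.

s1 (pos 1,3,5,7): 0⊕1⊕1⊕1 = 1
s2 (pos 2,3,6,7): 0⊕1⊕0⊕1 = 0
s4 (pos 4,5,6,7): 0⊕1⊕0⊕1 = 0
Syndrome s4…s1 = 001 → error at position 1.
Flip position 1: 0010101 → 1010101

1010101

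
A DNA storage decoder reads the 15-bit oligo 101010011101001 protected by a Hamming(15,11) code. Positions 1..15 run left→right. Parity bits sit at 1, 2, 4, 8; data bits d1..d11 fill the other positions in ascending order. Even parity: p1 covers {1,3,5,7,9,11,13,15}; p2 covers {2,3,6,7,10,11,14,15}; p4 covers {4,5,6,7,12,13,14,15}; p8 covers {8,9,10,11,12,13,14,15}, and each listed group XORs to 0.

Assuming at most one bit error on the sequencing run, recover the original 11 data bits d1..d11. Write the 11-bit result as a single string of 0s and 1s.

s1 (pos 1,3,5,7,9,11,13,15): 1⊕1⊕1⊕0⊕1⊕0⊕0⊕1 = 1
s2 (pos 2,3,6,7,10,11,14,15): 0⊕1⊕0⊕0⊕1⊕0⊕0⊕1 = 1
s4 (pos 4,5,6,7,12,13,14,15): 0⊕1⊕0⊕0⊕1⊕0⊕0⊕1 = 1
s8 (pos 8,9,10,11,12,13,14,15): 1⊕1⊕1⊕0⊕1⊕0⊕0⊕1 = 1
Syndrome s8…s1 = 1111 → error at position 15.
Flip position 15: 101010011101001 → 101010011101000
Read data bits from positions 3,5,6,7,9,10,11,12,13,14,15: 11001101000

11001101000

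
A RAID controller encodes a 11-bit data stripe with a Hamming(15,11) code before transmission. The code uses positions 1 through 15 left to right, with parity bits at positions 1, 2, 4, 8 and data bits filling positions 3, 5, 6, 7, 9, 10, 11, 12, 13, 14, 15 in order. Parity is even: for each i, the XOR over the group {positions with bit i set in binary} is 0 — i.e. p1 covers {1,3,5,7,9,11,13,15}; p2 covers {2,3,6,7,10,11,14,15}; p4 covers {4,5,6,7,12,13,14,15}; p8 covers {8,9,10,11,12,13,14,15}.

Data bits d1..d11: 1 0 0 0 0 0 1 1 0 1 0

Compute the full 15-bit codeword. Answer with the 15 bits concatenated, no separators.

011000010011010

Place data at non-parity positions: p1 p2 1 p4 0 0 0 p8 0 0 1 1 0 1 0
p1 (pos 1,3,5,7,9,11,13,15): XOR of data positions = 1⊕0⊕0⊕0⊕1⊕0⊕0 = 0
p2 (pos 2,3,6,7,10,11,14,15): XOR of data positions = 1⊕0⊕0⊕0⊕1⊕1⊕0 = 1
p4 (pos 4,5,6,7,12,13,14,15): XOR of data positions = 0⊕0⊕0⊕1⊕0⊕1⊕0 = 0
p8 (pos 8,9,10,11,12,13,14,15): XOR of data positions = 0⊕0⊕1⊕1⊕0⊕1⊕0 = 1
Codeword: 011000010011010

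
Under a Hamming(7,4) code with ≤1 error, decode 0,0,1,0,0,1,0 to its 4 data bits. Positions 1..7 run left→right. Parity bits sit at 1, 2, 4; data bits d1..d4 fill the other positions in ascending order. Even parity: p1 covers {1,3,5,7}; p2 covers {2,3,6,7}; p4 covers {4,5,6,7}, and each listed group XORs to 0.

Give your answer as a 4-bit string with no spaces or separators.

s1 (pos 1,3,5,7): 0⊕1⊕0⊕0 = 1
s2 (pos 2,3,6,7): 0⊕1⊕1⊕0 = 0
s4 (pos 4,5,6,7): 0⊕0⊕1⊕0 = 1
Syndrome s4…s1 = 101 → error at position 5.
Flip position 5: 0010010 → 0010110
Read data bits from positions 3,5,6,7: 1110

1110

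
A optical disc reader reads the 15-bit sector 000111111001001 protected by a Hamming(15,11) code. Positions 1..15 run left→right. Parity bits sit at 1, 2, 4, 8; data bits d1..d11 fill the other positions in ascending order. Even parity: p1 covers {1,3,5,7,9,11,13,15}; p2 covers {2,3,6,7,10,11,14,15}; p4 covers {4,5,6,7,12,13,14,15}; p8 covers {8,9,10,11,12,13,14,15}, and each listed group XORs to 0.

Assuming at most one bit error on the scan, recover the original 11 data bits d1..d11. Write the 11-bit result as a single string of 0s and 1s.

01111001001

s1 (pos 1,3,5,7,9,11,13,15): 0⊕0⊕1⊕1⊕1⊕0⊕0⊕1 = 0
s2 (pos 2,3,6,7,10,11,14,15): 0⊕0⊕1⊕1⊕0⊕0⊕0⊕1 = 1
s4 (pos 4,5,6,7,12,13,14,15): 1⊕1⊕1⊕1⊕1⊕0⊕0⊕1 = 0
s8 (pos 8,9,10,11,12,13,14,15): 1⊕1⊕0⊕0⊕1⊕0⊕0⊕1 = 0
Syndrome s8…s1 = 0010 → error at position 2.
Flip position 2: 000111111001001 → 010111111001001
Read data bits from positions 3,5,6,7,9,10,11,12,13,14,15: 01111001001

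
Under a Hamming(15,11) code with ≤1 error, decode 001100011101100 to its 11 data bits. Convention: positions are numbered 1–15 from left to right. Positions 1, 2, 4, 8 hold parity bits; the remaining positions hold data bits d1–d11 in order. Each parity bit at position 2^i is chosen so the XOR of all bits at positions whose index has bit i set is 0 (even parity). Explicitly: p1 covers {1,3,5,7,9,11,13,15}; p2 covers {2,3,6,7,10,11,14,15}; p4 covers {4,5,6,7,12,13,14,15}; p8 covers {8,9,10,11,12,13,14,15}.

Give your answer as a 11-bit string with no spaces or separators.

s1 (pos 1,3,5,7,9,11,13,15): 0⊕1⊕0⊕0⊕1⊕0⊕1⊕0 = 1
s2 (pos 2,3,6,7,10,11,14,15): 0⊕1⊕0⊕0⊕1⊕0⊕0⊕0 = 0
s4 (pos 4,5,6,7,12,13,14,15): 1⊕0⊕0⊕0⊕1⊕1⊕0⊕0 = 1
s8 (pos 8,9,10,11,12,13,14,15): 1⊕1⊕1⊕0⊕1⊕1⊕0⊕0 = 1
Syndrome s8…s1 = 1101 → error at position 13.
Flip position 13: 001100011101100 → 001100011101000
Read data bits from positions 3,5,6,7,9,10,11,12,13,14,15: 10001101000

10001101000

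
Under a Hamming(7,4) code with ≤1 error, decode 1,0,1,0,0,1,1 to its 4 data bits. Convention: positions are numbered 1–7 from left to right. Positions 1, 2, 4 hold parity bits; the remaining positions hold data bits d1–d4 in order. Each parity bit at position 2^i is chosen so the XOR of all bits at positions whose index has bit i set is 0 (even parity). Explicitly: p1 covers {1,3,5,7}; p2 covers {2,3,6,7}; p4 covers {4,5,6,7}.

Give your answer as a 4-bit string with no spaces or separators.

0011

s1 (pos 1,3,5,7): 1⊕1⊕0⊕1 = 1
s2 (pos 2,3,6,7): 0⊕1⊕1⊕1 = 1
s4 (pos 4,5,6,7): 0⊕0⊕1⊕1 = 0
Syndrome s4…s1 = 011 → error at position 3.
Flip position 3: 1010011 → 1000011
Read data bits from positions 3,5,6,7: 0011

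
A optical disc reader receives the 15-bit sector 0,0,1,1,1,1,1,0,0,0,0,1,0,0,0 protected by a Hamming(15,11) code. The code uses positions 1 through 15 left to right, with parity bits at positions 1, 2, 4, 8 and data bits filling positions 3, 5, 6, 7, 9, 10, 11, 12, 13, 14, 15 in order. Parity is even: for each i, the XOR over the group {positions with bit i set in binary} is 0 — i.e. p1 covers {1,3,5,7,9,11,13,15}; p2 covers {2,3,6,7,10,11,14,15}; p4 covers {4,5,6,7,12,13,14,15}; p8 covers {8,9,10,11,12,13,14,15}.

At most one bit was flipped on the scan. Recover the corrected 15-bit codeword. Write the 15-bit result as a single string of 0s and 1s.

s1 (pos 1,3,5,7,9,11,13,15): 0⊕1⊕1⊕1⊕0⊕0⊕0⊕0 = 1
s2 (pos 2,3,6,7,10,11,14,15): 0⊕1⊕1⊕1⊕0⊕0⊕0⊕0 = 1
s4 (pos 4,5,6,7,12,13,14,15): 1⊕1⊕1⊕1⊕1⊕0⊕0⊕0 = 1
s8 (pos 8,9,10,11,12,13,14,15): 0⊕0⊕0⊕0⊕1⊕0⊕0⊕0 = 1
Syndrome s8…s1 = 1111 → error at position 15.
Flip position 15: 001111100001000 → 001111100001001

001111100001001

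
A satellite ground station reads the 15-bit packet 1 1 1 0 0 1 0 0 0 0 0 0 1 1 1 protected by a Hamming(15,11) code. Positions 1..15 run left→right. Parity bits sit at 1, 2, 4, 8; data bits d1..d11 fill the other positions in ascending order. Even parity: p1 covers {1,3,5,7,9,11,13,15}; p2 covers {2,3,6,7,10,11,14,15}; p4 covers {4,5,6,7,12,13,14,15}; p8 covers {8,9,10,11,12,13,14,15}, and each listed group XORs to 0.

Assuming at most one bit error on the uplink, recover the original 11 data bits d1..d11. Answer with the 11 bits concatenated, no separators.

s1 (pos 1,3,5,7,9,11,13,15): 1⊕1⊕0⊕0⊕0⊕0⊕1⊕1 = 0
s2 (pos 2,3,6,7,10,11,14,15): 1⊕1⊕1⊕0⊕0⊕0⊕1⊕1 = 1
s4 (pos 4,5,6,7,12,13,14,15): 0⊕0⊕1⊕0⊕0⊕1⊕1⊕1 = 0
s8 (pos 8,9,10,11,12,13,14,15): 0⊕0⊕0⊕0⊕0⊕1⊕1⊕1 = 1
Syndrome s8…s1 = 1010 → error at position 10.
Flip position 10: 111001000000111 → 111001000100111
Read data bits from positions 3,5,6,7,9,10,11,12,13,14,15: 10100100111

10100100111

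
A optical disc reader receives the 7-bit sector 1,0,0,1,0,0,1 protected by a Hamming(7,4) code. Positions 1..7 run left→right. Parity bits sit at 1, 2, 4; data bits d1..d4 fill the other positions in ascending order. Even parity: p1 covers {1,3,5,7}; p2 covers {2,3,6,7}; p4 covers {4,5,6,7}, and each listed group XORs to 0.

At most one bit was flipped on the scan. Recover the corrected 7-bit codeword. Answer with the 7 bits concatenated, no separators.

s1 (pos 1,3,5,7): 1⊕0⊕0⊕1 = 0
s2 (pos 2,3,6,7): 0⊕0⊕0⊕1 = 1
s4 (pos 4,5,6,7): 1⊕0⊕0⊕1 = 0
Syndrome s4…s1 = 010 → error at position 2.
Flip position 2: 1001001 → 1101001

1101001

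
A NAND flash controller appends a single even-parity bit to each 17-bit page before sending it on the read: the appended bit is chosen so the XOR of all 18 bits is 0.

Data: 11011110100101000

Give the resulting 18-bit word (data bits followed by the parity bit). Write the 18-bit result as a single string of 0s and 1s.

XOR of the 17 data bits: 1⊕1⊕0⊕1⊕1⊕1⊕1⊕0⊕1⊕0⊕0⊕1⊕0⊕1⊕0⊕0⊕0 = 1
Parity bit = 1 (so all 18 bits XOR to 0).

110111101001010001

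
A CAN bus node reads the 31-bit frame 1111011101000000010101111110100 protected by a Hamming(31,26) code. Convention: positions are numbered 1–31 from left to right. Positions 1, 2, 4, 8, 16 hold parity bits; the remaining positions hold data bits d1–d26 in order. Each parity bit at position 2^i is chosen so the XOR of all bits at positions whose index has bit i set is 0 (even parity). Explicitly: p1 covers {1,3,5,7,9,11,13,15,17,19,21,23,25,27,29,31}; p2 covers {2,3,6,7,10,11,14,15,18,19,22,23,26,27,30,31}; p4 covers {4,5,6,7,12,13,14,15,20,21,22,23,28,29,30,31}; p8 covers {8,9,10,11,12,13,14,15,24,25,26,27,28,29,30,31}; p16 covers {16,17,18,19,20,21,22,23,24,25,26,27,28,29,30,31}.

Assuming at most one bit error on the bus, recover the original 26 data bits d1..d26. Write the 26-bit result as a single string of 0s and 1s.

s1 (pos 1,3,5,7,9,11,13,15,17,19,21,23,25,27,29,31): 1⊕1⊕0⊕1⊕0⊕0⊕0⊕0⊕0⊕0⊕0⊕1⊕1⊕1⊕1⊕0 = 1
s2 (pos 2,3,6,7,10,11,14,15,18,19,22,23,26,27,30,31): 1⊕1⊕1⊕1⊕1⊕0⊕0⊕0⊕1⊕0⊕1⊕1⊕1⊕1⊕0⊕0 = 0
s4 (pos 4,5,6,7,12,13,14,15,20,21,22,23,28,29,30,31): 1⊕0⊕1⊕1⊕0⊕0⊕0⊕0⊕1⊕0⊕1⊕1⊕0⊕1⊕0⊕0 = 1
s8 (pos 8,9,10,11,12,13,14,15,24,25,26,27,28,29,30,31): 1⊕0⊕1⊕0⊕0⊕0⊕0⊕0⊕1⊕1⊕1⊕1⊕0⊕1⊕0⊕0 = 1
s16 (pos 16,17,18,19,20,21,22,23,24,25,26,27,28,29,30,31): 0⊕0⊕1⊕0⊕1⊕0⊕1⊕1⊕1⊕1⊕1⊕1⊕0⊕1⊕0⊕0 = 1
Syndrome s16…s1 = 11101 → error at position 29.
Flip position 29: 1111011101000000010101111110100 → 1111011101000000010101111110000
Read data bits from positions 3,5,6,7,9,10,11,12,13,14,15,17,18,19,20,21,22,23,24,25,26,27,28,29,30,31: 10110100000010101111110000

10110100000010101111110000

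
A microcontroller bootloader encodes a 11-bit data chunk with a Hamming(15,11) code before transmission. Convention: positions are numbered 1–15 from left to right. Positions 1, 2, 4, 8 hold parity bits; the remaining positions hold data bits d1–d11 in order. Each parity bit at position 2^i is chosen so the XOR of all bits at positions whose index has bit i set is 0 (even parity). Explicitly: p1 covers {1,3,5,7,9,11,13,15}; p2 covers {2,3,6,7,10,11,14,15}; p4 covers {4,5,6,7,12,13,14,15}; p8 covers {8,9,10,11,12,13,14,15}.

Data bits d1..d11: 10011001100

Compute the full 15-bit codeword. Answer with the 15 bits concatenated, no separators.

001100111001100

Place data at non-parity positions: p1 p2 1 p4 0 0 1 p8 1 0 0 1 1 0 0
p1 (pos 1,3,5,7,9,11,13,15): XOR of data positions = 1⊕0⊕1⊕1⊕0⊕1⊕0 = 0
p2 (pos 2,3,6,7,10,11,14,15): XOR of data positions = 1⊕0⊕1⊕0⊕0⊕0⊕0 = 0
p4 (pos 4,5,6,7,12,13,14,15): XOR of data positions = 0⊕0⊕1⊕1⊕1⊕0⊕0 = 1
p8 (pos 8,9,10,11,12,13,14,15): XOR of data positions = 1⊕0⊕0⊕1⊕1⊕0⊕0 = 1
Codeword: 001100111001100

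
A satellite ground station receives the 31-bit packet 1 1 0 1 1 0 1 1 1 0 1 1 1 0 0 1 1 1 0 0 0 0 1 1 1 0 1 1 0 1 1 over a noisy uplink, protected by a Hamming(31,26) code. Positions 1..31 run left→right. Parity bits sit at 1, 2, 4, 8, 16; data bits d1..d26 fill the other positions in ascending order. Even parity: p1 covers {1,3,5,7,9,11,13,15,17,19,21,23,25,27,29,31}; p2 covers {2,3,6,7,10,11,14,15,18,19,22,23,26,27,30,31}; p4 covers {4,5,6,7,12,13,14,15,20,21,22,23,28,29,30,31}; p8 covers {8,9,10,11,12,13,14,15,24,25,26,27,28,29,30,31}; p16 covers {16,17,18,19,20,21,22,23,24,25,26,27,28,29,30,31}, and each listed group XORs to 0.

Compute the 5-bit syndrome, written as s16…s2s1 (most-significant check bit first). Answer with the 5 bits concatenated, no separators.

01101

s1 (pos 1,3,5,7,9,11,13,15,17,19,21,23,25,27,29,31): 1⊕0⊕1⊕1⊕1⊕1⊕1⊕0⊕1⊕0⊕0⊕1⊕1⊕1⊕0⊕1 = 1
s2 (pos 2,3,6,7,10,11,14,15,18,19,22,23,26,27,30,31): 1⊕0⊕0⊕1⊕0⊕1⊕0⊕0⊕1⊕0⊕0⊕1⊕0⊕1⊕1⊕1 = 0
s4 (pos 4,5,6,7,12,13,14,15,20,21,22,23,28,29,30,31): 1⊕1⊕0⊕1⊕1⊕1⊕0⊕0⊕0⊕0⊕0⊕1⊕1⊕0⊕1⊕1 = 1
s8 (pos 8,9,10,11,12,13,14,15,24,25,26,27,28,29,30,31): 1⊕1⊕0⊕1⊕1⊕1⊕0⊕0⊕1⊕1⊕0⊕1⊕1⊕0⊕1⊕1 = 1
s16 (pos 16,17,18,19,20,21,22,23,24,25,26,27,28,29,30,31): 1⊕1⊕1⊕0⊕0⊕0⊕0⊕1⊕1⊕1⊕0⊕1⊕1⊕0⊕1⊕1 = 0
Syndrome s16…s1 = 01101 → error at position 13.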